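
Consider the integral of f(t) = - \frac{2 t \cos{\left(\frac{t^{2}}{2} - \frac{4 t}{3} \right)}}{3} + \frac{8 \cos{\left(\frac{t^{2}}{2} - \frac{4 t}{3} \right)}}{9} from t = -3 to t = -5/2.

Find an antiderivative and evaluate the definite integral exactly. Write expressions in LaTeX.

f matches the chain-rule pattern g'(h)*h' with inner function h(t) = \frac{t^{2}}{2} - \frac{4 t}{3}; substituting u = h(t) collapses the integral.
F(t) = - \frac{2 \sin{\left(\frac{t^{2}}{2} - \frac{4 t}{3} \right)}}{3} is an antiderivative of f.
Check: d/dt[- \frac{2 \sin{\left(\frac{t^{2}}{2} - \frac{4 t}{3} \right)}}{3}] = - \frac{2 t \cos{\left(\frac{t^{2}}{2} - \frac{4 t}{3} \right)}}{3} + \frac{8 \cos{\left(\frac{t^{2}}{2} - \frac{4 t}{3} \right)}}{9} = f(t).
F(-5/2) = - \frac{2 \sin{\left(\frac{155}{24} \right)}}{3}; F(-3) = - \frac{2 \sin{\left(\frac{17}{2} \right)}}{3}.
Integral = F(-5/2) - F(-3) = - \frac{2 \sin{\left(\frac{155}{24} \right)}}{3} + \frac{2 \sin{\left(\frac{17}{2} \right)}}{3}.

Antiderivative: F(t) = - \frac{2 \sin{\left(\frac{t^{2}}{2} - \frac{4 t}{3} \right)}}{3}; value = - \frac{2 \sin{\left(\frac{155}{24} \right)}}{3} + \frac{2 \sin{\left(\frac{17}{2} \right)}}{3}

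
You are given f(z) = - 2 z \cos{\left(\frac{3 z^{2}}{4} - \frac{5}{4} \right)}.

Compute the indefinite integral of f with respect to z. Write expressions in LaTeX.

f matches the chain-rule pattern g'(h)*h' with inner function h(z) = \frac{3 z^{2}}{4} - \frac{5}{4}; substituting u = h(z) collapses the integral.
Check: d/dz[- \frac{4 \sin{\left(\frac{3 z^{2}}{4} - \frac{5}{4} \right)}}{3}] = - 2 z \cos{\left(\frac{3 z^{2}}{4} - \frac{5}{4} \right)} = f(z).

F(z) = - \frac{4 \sin{\left(\frac{3 z^{2}}{4} - \frac{5}{4} \right)}}{3} + C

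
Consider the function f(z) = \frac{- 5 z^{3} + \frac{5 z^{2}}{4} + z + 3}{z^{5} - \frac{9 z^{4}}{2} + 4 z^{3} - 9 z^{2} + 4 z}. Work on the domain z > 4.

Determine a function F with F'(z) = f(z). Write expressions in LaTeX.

An antiderivative is F(z) = \frac{189 \log{\left(z \right)} - 293 \log{\left(z - 4 \right)} - 204 \log{\left(z - \frac{1}{2} \right)} + 154 \log{\left(z^{2} + 2 \right)} + 7 \sqrt{2} \operatorname{atan}{\left(\frac{\sqrt{2} z}{2} \right)}}{252}.

The denominator factors as 2 z \left(z - 4\right) \left(2 z - 1\right) \left(z^{2} + 2\right); partial fractions split f into directly integrable pieces: \frac{22 z + 1}{18 \left(z^{2} + 2\right)} - \frac{34}{21 \left(2 z - 1\right)} - \frac{293}{252 \left(z - 4\right)} + \frac{3}{4 z}.
Check: d/dz[\frac{189 \log{\left(z \right)} - 293 \log{\left(z - 4 \right)} - 204 \log{\left(z - \frac{1}{2} \right)} + 154 \log{\left(z^{2} + 2 \right)} + 7 \sqrt{2} \operatorname{atan}{\left(\frac{\sqrt{2} z}{2} \right)}}{252}] = \frac{- 20 z^{3} + 5 z^{2} + 4 z + 12}{4 z^{5} - 18 z^{4} + 16 z^{3} - 36 z^{2} + 16 z}, which equals f(z).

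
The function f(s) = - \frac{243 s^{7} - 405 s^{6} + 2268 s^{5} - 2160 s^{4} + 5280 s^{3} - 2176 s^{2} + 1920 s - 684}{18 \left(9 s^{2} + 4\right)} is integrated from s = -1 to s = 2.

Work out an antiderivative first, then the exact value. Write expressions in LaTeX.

Check any antiderivative F(s) by computing F'(s) and comparing it with f(s).
F(s) = - \frac{s^{6}}{4} + \frac{s^{5}}{2} - \frac{10 s^{4}}{3} + \frac{110 s^{3}}{27} - \frac{40 s^{2}}{3} + 8 s + \operatorname{atan}{\left(\frac{3 s}{2} \right)} is an antiderivative of f.
Check: d/ds[- \frac{s^{6}}{4} + \frac{s^{5}}{2} - \frac{10 s^{4}}{3} + \frac{110 s^{3}}{27} - \frac{40 s^{2}}{3} + 8 s + \operatorname{atan}{\left(\frac{3 s}{2} \right)}] = \frac{- 243 s^{7} + 405 s^{6} - 2268 s^{5} + 2160 s^{4} - 5280 s^{3} + 2176 s^{2} - 1920 s + 684}{162 s^{2} + 72}, which equals f(s).
F(2) = - \frac{1568}{27} + \operatorname{atan}{\left(3 \right)}; F(-1) = - \frac{3185}{108} - \operatorname{atan}{\left(\frac{3}{2} \right)}.
Integral = F(2) - F(-1) = - \frac{343}{12} + \operatorname{atan}{\left(\frac{3}{2} \right)} + \operatorname{atan}{\left(3 \right)}.

Antiderivative: F(s) = - \frac{s^{6}}{4} + \frac{s^{5}}{2} - \frac{10 s^{4}}{3} + \frac{110 s^{3}}{27} - \frac{40 s^{2}}{3} + 8 s + \operatorname{atan}{\left(\frac{3 s}{2} \right)}; value = - \frac{343}{12} + \operatorname{atan}{\left(\frac{3}{2} \right)} + \operatorname{atan}{\left(3 \right)}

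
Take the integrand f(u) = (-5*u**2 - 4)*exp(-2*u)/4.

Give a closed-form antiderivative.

An antiderivative is F(u) = 5*u**2*exp(-2*u)/8 + 5*u*exp(-2*u)/8 + 13*exp(-2*u)/16.

Recognize the product-rule pattern: f = v'r + vr' with v = 5*u**2/8 + 5*u/8 + 13/16, r = exp(-2*u), so integration by parts undoes it.
Check: d/du[5*u**2*exp(-2*u)/8 + 5*u*exp(-2*u)/8 + 13*exp(-2*u)/16] = (-5*u**2 - 4)*exp(-2*u)/4 = f(u).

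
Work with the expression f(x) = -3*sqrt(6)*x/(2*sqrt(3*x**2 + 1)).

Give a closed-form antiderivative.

An antiderivative is F(x) = -sqrt(6)*sqrt(3*x**2 + 1)/2.

The substitution u = 2*x**2 + 2/3 works: f is exactly (dF/du)*(du/dx) for that inner function.
Check: d/dx[-sqrt(6)*sqrt(3*x**2 + 1)/2] = -3*sqrt(6)*x/(2*sqrt(3*x**2 + 1)) = f(x).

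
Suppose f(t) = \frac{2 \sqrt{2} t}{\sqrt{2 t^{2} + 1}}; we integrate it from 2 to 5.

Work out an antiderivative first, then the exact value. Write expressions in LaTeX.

Antiderivative: F(t) = 2 \sqrt{t^{2} + \frac{1}{2}}; value = - 3 \sqrt{2} + \sqrt{102}

f matches the chain-rule pattern g'(h)*h' with inner function h(t) = t^{2} + \frac{1}{2}; substituting u = h(t) collapses the integral.
F(t) = 2 \sqrt{t^{2} + \frac{1}{2}} is an antiderivative of f.
Check: d/dt[2 \sqrt{t^{2} + \frac{1}{2}}] = \frac{2 \sqrt{2} t}{\sqrt{2 t^{2} + 1}} = f(t).
F(5) = \sqrt{102}; F(2) = 3 \sqrt{2}.
Integral = F(5) - F(2) = - 3 \sqrt{2} + \sqrt{102}.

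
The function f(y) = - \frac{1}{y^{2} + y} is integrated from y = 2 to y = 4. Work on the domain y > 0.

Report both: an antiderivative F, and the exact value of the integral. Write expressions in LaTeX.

The denominator factors as y \left(y + 1\right); partial fractions split f into directly integrable pieces: \frac{1}{y + 1} - \frac{1}{y}.
F(y) = - \log{\left(y \right)} + \log{\left(y + 1 \right)} is an antiderivative of f.
Check: d/dy[- \log{\left(y \right)} + \log{\left(y + 1 \right)}] = - \frac{1}{y^{2} + y} = f(y).
F(4) = - \log{\left(4 \right)} + \log{\left(5 \right)}; F(2) = - \log{\left(2 \right)} + \log{\left(3 \right)}.
Integral = F(4) - F(2) = - \log{\left(4 \right)} - \log{\left(3 \right)} + \log{\left(2 \right)} + \log{\left(5 \right)}.

Antiderivative: F(y) = - \log{\left(y \right)} + \log{\left(y + 1 \right)}; value = - \log{\left(4 \right)} - \log{\left(3 \right)} + \log{\left(2 \right)} + \log{\left(5 \right)}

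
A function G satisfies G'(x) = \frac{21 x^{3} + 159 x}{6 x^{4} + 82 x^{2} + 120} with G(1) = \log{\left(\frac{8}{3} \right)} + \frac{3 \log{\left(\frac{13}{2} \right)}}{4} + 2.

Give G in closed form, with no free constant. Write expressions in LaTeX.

Check a candidate G(x) by differentiating: d/dx[G] must match the given G'(x).
A general antiderivative is \frac{3 \log{\left(\frac{x^{2}}{2} + 6 \right)}}{4} + \log{\left(x^{2} + \frac{5}{3} \right)} + C.
The condition gives C = \log{\left(\frac{8}{3} \right)} + \frac{3 \log{\left(\frac{13}{2} \right)}}{4} + 2 - (\log{\left(\frac{8}{3} \right)} + \frac{3 \log{\left(\frac{13}{2} \right)}}{4}) = 2.
So G(x) = \frac{3 \log{\left(\frac{x^{2}}{2} + 6 \right)} + 4 \log{\left(x^{2} + \frac{5}{3} \right)} + 8}{4}.
Check: d/dx[\frac{3 \log{\left(\frac{x^{2}}{2} + 6 \right)} + 4 \log{\left(x^{2} + \frac{5}{3} \right)} + 8}{4}] = \frac{21 x^{3} + 159 x}{6 x^{4} + 82 x^{2} + 120} = G'(x).

G(x) = \frac{3 \log{\left(\frac{x^{2}}{2} + 6 \right)} + 4 \log{\left(x^{2} + \frac{5}{3} \right)} + 8}{4}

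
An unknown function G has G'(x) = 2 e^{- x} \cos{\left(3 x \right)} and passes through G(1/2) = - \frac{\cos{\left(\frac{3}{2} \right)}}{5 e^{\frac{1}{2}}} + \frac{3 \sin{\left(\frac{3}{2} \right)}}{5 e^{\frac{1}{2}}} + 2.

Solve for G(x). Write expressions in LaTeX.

Differentiate the proposed G(x) back; it has to land on the given G'(x).
A general antiderivative is \frac{3 e^{- x} \sin{\left(3 x \right)}}{5} - \frac{e^{- x} \cos{\left(3 x \right)}}{5} + C.
The condition gives C = - \frac{\cos{\left(\frac{3}{2} \right)}}{5 e^{\frac{1}{2}}} + \frac{3 \sin{\left(\frac{3}{2} \right)}}{5 e^{\frac{1}{2}}} + 2 - (- \frac{\cos{\left(\frac{3}{2} \right)}}{5 e^{\frac{1}{2}}} + \frac{3 \sin{\left(\frac{3}{2} \right)}}{5 e^{\frac{1}{2}}}) = 2.
So G(x) = \frac{\left(10 e^{x} + 3 \sin{\left(3 x \right)} - \cos{\left(3 x \right)}\right) e^{- x}}{5}.
Check: d/dx[\frac{\left(10 e^{x} + 3 \sin{\left(3 x \right)} - \cos{\left(3 x \right)}\right) e^{- x}}{5}] = 2 e^{- x} \cos{\left(3 x \right)} = G'(x).

G(x) = \frac{\left(10 e^{x} + 3 \sin{\left(3 x \right)} - \cos{\left(3 x \right)}\right) e^{- x}}{5}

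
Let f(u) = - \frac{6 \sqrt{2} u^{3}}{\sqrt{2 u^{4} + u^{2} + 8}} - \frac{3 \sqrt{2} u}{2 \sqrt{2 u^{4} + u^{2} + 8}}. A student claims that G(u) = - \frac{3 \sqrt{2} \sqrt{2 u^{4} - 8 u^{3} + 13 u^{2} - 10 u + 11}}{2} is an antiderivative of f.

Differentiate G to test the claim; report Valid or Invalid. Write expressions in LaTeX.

Invalid: d/du[G] - f = \frac{- 12 \sqrt{2} u^{3} \sqrt{2 u^{4} + u^{2} + 8} + 12 \sqrt{2} u^{3} \sqrt{2 u^{4} - 8 u^{3} + 13 u^{2} - 10 u + 11} + 36 \sqrt{2} u^{2} \sqrt{2 u^{4} + u^{2} + 8} - 39 \sqrt{2} u \sqrt{2 u^{4} + u^{2} + 8} + 3 \sqrt{2} u \sqrt{2 u^{4} - 8 u^{3} + 13 u^{2} - 10 u + 11} + 15 \sqrt{2} \sqrt{2 u^{4} + u^{2} + 8}}{2 \sqrt{2 u^{4} + u^{2} + 8} \sqrt{2 u^{4} - 8 u^{3} + 13 u^{2} - 10 u + 11}}, which is not 0.

d/du[G] = \frac{- 12 \sqrt{2} u^{3} + 36 \sqrt{2} u^{2} - 39 \sqrt{2} u + 15 \sqrt{2}}{2 \sqrt{2 u^{4} - 8 u^{3} + 13 u^{2} - 10 u + 11}}
d/du[G] - f(u) = \frac{- 12 \sqrt{2} u^{3} \sqrt{2 u^{4} + u^{2} + 8} + 12 \sqrt{2} u^{3} \sqrt{2 u^{4} - 8 u^{3} + 13 u^{2} - 10 u + 11} + 36 \sqrt{2} u^{2} \sqrt{2 u^{4} + u^{2} + 8} - 39 \sqrt{2} u \sqrt{2 u^{4} + u^{2} + 8} + 3 \sqrt{2} u \sqrt{2 u^{4} - 8 u^{3} + 13 u^{2} - 10 u + 11} + 15 \sqrt{2} \sqrt{2 u^{4} + u^{2} + 8}}{2 \sqrt{2 u^{4} + u^{2} + 8} \sqrt{2 u^{4} - 8 u^{3} + 13 u^{2} - 10 u + 11}} != 0.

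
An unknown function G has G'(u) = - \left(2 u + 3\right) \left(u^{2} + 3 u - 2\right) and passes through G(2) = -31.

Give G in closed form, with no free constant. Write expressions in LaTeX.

G(u) = - \frac{u^{4} + 6 u^{3} + 5 u^{2} - 12 u + 2}{2}

The substitution w = - \frac{u^{2}}{2} - \frac{3 u}{2} + 1 works: G'(u) is exactly (dG/dw)*(dw/du) for that inner function.
A general antiderivative is - 2 \left(- \frac{u^{2}}{2} - \frac{3 u}{2} + 1\right)^{2} + C.
The condition gives C = -31 - (-32) = 1.
So G(u) = - \frac{u^{4} + 6 u^{3} + 5 u^{2} - 12 u + 2}{2}.
Check: d/du[- \frac{u^{4} + 6 u^{3} + 5 u^{2} - 12 u + 2}{2}] = - 2 u^{3} - 9 u^{2} - 5 u + 6, which equals G'(u).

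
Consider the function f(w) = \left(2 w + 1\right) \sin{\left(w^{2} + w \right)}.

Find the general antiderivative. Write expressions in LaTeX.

f matches the chain-rule pattern g'(h)*h' with inner function h(w) = w^{2} + w; substituting u = h(w) collapses the integral.
Check: d/dw[- \cos{\left(w^{2} + w \right)}] = 2 w \sin{\left(w^{2} + w \right)} + \sin{\left(w^{2} + w \right)}, which equals f(w).

F(w) = - \cos{\left(w^{2} + w \right)} + C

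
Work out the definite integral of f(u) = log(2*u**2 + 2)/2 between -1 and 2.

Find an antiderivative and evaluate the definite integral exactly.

Antiderivative: F(u) = u*log(2*u**2 + 2)/2 - u + atan(u); value = -3 + log(4)/2 + pi/4 + atan(2) + log(10)

Whatever form F(u) takes, F'(u) = f(u) is non-negotiable.
F(u) = u*log(2*u**2 + 2)/2 - u + atan(u) is an antiderivative of f.
Check: d/du[u*log(2*u**2 + 2)/2 - u + atan(u)] = log(u**2 + 1)/2 + log(2)/2, which equals f(u).
F(2) = -2 + atan(2) + log(10); F(-1) = -pi/4 - log(4)/2 + 1.
Integral = F(2) - F(-1) = -3 + log(4)/2 + pi/4 + atan(2) + log(10).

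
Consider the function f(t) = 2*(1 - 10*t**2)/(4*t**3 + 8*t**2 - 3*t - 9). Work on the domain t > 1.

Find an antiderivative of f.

An antiderivative is F(t) = (-18*(2*t + 3)*log(t - 1) - 107*(2*t + 3)*log(t + 3/2) - 215)/(25*(2*t + 3)).

Factor the denominator ((t - 1)*(2*t + 3)**2) and decompose: f = -214/(25*(2*t + 3)) + 86/(5*(2*t + 3)**2) - 18/(25*(t - 1)); each piece integrates to a log, atan, or power term.
Check: d/dt[(-18*(2*t + 3)*log(t - 1) - 107*(2*t + 3)*log(t + 3/2) - 215)/(25*(2*t + 3))] = (2 - 20*t**2)/(4*t**3 + 8*t**2 - 3*t - 9), which equals f(t).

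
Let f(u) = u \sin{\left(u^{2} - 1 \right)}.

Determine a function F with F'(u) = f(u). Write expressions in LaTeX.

An antiderivative is F(u) = - \frac{\cos{\left(u^{2} - 1 \right)}}{2}.

The substitution w = u^{2} - 1 works: f is exactly (dF/dw)*(dw/du) for that inner function.
Check: d/du[- \frac{\cos{\left(u^{2} - 1 \right)}}{2}] = u \sin{\left(u^{2} - 1 \right)} = f(u).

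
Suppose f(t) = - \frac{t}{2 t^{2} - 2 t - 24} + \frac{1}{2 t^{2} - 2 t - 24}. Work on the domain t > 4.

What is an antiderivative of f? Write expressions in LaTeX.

An antiderivative is F(t) = - \frac{3 \log{\left(t - 4 \right)}}{14} - \frac{2 \log{\left(t + 3 \right)}}{7}.

The denominator factors as 2 \left(t - 4\right) \left(t + 3\right); partial fractions split f into directly integrable pieces: - \frac{2}{7 \left(t + 3\right)} - \frac{3}{14 \left(t - 4\right)}.
Check: d/dt[- \frac{3 \log{\left(t - 4 \right)}}{14} - \frac{2 \log{\left(t + 3 \right)}}{7}] = \frac{1 - t}{2 t^{2} - 2 t - 24}, which equals f(t).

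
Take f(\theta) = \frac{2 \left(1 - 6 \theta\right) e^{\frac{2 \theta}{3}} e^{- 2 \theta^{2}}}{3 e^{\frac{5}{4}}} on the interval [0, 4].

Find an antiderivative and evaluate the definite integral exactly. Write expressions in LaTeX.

f matches the chain-rule pattern g'(h)*h' with inner function h(\theta) = - 2 \theta^{2} + \frac{2 \theta}{3} - \frac{5}{4}; substituting u = h(\theta) collapses the integral.
F(\theta) = \frac{e^{\frac{2 \theta}{3}} e^{- 2 \theta^{2}}}{e^{\frac{5}{4}}} is an antiderivative of f.
Check: d/d\theta[\frac{e^{\frac{2 \theta}{3}} e^{- 2 \theta^{2}}}{e^{\frac{5}{4}}}] = \frac{\left(- 12 \theta e^{\frac{2 \theta}{3}} + 2 e^{\frac{2 \theta}{3}}\right) e^{- 2 \theta^{2}}}{3 e^{\frac{5}{4}}}, which equals f(\theta).
F(4) = e^{- \frac{367}{12}}; F(0) = e^{- \frac{5}{4}}.
Integral = F(4) - F(0) = - \frac{1}{e^{\frac{5}{4}}} + e^{- \frac{367}{12}}.

Antiderivative: F(\theta) = \frac{e^{\frac{2 \theta}{3}} e^{- 2 \theta^{2}}}{e^{\frac{5}{4}}}; value = - \frac{1}{e^{\frac{5}{4}}} + e^{- \frac{367}{12}}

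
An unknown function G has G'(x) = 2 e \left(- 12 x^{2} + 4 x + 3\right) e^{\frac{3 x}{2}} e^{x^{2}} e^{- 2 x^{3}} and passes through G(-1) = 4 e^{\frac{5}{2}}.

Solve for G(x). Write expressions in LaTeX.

G(x) = 4 e e^{\frac{3 x}{2}} e^{x^{2}} e^{- 2 x^{3}}

G'(x) matches the chain-rule pattern g'(h)*h' with inner function h(x) = - 2 x^{3} + x^{2} + \frac{3 x}{2} + 1; substituting u = h(x) collapses the integral.
A general antiderivative is 4 e^{- 2 x^{3} + x^{2} + \frac{3 x}{2} + 1} + C.
The condition gives C = 4 e^{\frac{5}{2}} - (4 e^{\frac{5}{2}}) = 0.
So G(x) = 4 e e^{\frac{3 x}{2}} e^{x^{2}} e^{- 2 x^{3}}.
Check: d/dx[4 e e^{\frac{3 x}{2}} e^{x^{2}} e^{- 2 x^{3}}] = \left(- 24 e x^{2} e^{\frac{3 x}{2}} e^{x^{2}} + 8 e x e^{\frac{3 x}{2}} e^{x^{2}} + 6 e e^{\frac{3 x}{2}} e^{x^{2}}\right) e^{- 2 x^{3}}, which equals G'(x).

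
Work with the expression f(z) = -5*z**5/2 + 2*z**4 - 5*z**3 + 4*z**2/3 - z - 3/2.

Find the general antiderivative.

F(z) = -5*z**6/12 + 2*z**5/5 - 5*z**4/4 + 4*z**3/9 - z**2/2 - 3*z/2 + C

The integrand splits into summands that can be handled one at a time.
Check: d/dz[-5*z**6/12 + 2*z**5/5 - 5*z**4/4 + 4*z**3/9 - z**2/2 - 3*z/2] = -5*z**5/2 + 2*z**4 - 5*z**3 + 4*z**2/3 - z - 3/2 = f(z).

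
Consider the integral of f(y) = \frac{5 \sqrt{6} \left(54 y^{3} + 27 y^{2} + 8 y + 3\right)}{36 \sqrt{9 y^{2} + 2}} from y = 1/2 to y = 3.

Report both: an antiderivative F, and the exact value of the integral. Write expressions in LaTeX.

Antiderivative: F(y) = - \frac{5 \left(- y^{2} - \frac{3 y}{4}\right) \sqrt{\frac{3 y^{2}}{2} + \frac{1}{3}}}{3}; value = - \frac{25 \sqrt{102}}{288} + \frac{25 \sqrt{498}}{8}

f has the shape u'v + uv' for u = - \frac{5 \sqrt{\frac{3 y^{2}}{2} + \frac{1}{3}}}{3} and v = - y^{2} - \frac{3 y}{4} — it is the derivative of the product u*v.
F(y) = - \frac{5 \left(- y^{2} - \frac{3 y}{4}\right) \sqrt{\frac{3 y^{2}}{2} + \frac{1}{3}}}{3} is an antiderivative of f.
Check: d/dy[- \frac{5 \left(- y^{2} - \frac{3 y}{4}\right) \sqrt{\frac{3 y^{2}}{2} + \frac{1}{3}}}{3}] = \frac{270 \sqrt{6} y^{3} + 135 \sqrt{6} y^{2} + 40 \sqrt{6} y + 15 \sqrt{6}}{36 \sqrt{9 y^{2} + 2}}, which equals f(y).
F(3) = \frac{25 \sqrt{498}}{8}; F(1/2) = \frac{25 \sqrt{102}}{288}.
Integral = F(3) - F(1/2) = - \frac{25 \sqrt{102}}{288} + \frac{25 \sqrt{498}}{8}.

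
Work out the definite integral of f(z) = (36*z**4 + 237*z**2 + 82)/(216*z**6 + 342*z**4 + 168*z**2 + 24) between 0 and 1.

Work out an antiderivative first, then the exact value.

Whatever form F(z) takes, F'(z) = f(z) is non-negotiable.
F(z) = (24*z**2*atan(2*z) + 9*z + 16*atan(2*z))/(6*(3*z**2 + 2)) is an antiderivative of f.
Check: d/dz[(24*z**2*atan(2*z) + 9*z + 16*atan(2*z))/(6*(3*z**2 + 2))] = (36*z**4 + 237*z**2 + 82)/(216*z**6 + 342*z**4 + 168*z**2 + 24) = f(z).
F(1) = 3/10 + 4*atan(2)/3; F(0) = 0.
Integral = F(1) - F(0) = 3/10 + 4*atan(2)/3.

Antiderivative: F(z) = (24*z**2*atan(2*z) + 9*z + 16*atan(2*z))/(6*(3*z**2 + 2)); value = 3/10 + 4*atan(2)/3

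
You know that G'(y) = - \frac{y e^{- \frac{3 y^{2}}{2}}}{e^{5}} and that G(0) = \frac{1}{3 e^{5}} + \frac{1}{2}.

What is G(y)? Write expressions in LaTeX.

The substitution u = - \frac{3 y^{2}}{2} - 5 works: G'(y) is exactly (dG/du)*(du/dy) for that inner function.
A general antiderivative is \frac{e^{- \frac{3 y^{2}}{2} - 5}}{3} + C.
The condition gives C = \frac{1}{3 e^{5}} + \frac{1}{2} - (\frac{1}{3 e^{5}}) = \frac{1}{2}.
So G(y) = \frac{3 + \frac{2 e^{- \frac{3 y^{2}}{2}}}{e^{5}}}{6}.
Check: d/dy[\frac{3 + \frac{2 e^{- \frac{3 y^{2}}{2}}}{e^{5}}}{6}] = - \frac{y e^{- \frac{3 y^{2}}{2}}}{e^{5}} = G'(y).

G(y) = \frac{3 + \frac{2 e^{- \frac{3 y^{2}}{2}}}{e^{5}}}{6}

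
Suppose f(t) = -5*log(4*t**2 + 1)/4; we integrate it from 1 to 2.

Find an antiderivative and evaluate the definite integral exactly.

Antiderivative: F(t) = -5*t*log(4*t**2 + 1)/4 + 5*t/2 - 5*atan(2*t)/4; value = -5*log(17)/2 - 5*atan(4)/4 + 5*atan(2)/4 + 5*log(5)/4 + 5/2

Any candidate F(t) must reproduce f(t) exactly when differentiated.
F(t) = -5*t*log(4*t**2 + 1)/4 + 5*t/2 - 5*atan(2*t)/4 is an antiderivative of f.
Check: d/dt[-5*t*log(4*t**2 + 1)/4 + 5*t/2 - 5*atan(2*t)/4] = -5*log(4*t**2 + 1)/4 = f(t).
F(2) = -5*log(17)/2 - 5*atan(4)/4 + 5; F(1) = -5*log(5)/4 - 5*atan(2)/4 + 5/2.
Integral = F(2) - F(1) = -5*log(17)/2 - 5*atan(4)/4 + 5*atan(2)/4 + 5*log(5)/4 + 5/2.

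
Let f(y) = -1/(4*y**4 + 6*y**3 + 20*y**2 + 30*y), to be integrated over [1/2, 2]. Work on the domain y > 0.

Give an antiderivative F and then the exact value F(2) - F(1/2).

Antiderivative: F(y) = (-58*log(y) + 40*log(y + 3/2) + 9*log(y**2 + 5) + 12*sqrt(5)*atan(sqrt(5)*y/5))/1740; value = -13*log(2)/145 - 3*log(21/4)/580 - sqrt(5)*atan(sqrt(5)/10)/145 + sqrt(5)*atan(2*sqrt(5)/5)/145 + 3*log(9)/580 + 2*log(7/2)/87

The denominator factors as 2*y*(2*y + 3)*(y**2 + 5); partial fractions split f into directly integrable pieces: (3*y + 10)/(290*(y**2 + 5)) + 4/(87*(2*y + 3)) - 1/(30*y).
F(y) = (-58*log(y) + 40*log(y + 3/2) + 9*log(y**2 + 5) + 12*sqrt(5)*atan(sqrt(5)*y/5))/1740 is an antiderivative of f.
Check: d/dy[(-58*log(y) + 40*log(y + 3/2) + 9*log(y**2 + 5) + 12*sqrt(5)*atan(sqrt(5)*y/5))/1740] = -1/(4*y**4 + 6*y**3 + 20*y**2 + 30*y) = f(y).
F(2) = -log(2)/30 + sqrt(5)*atan(2*sqrt(5)/5)/145 + 3*log(9)/580 + 2*log(7/2)/87; F(1/2) = sqrt(5)*atan(sqrt(5)/10)/145 + 3*log(21/4)/580 + 49*log(2)/870.
Integral = F(2) - F(1/2) = -13*log(2)/145 - 3*log(21/4)/580 - sqrt(5)*atan(sqrt(5)/10)/145 + sqrt(5)*atan(2*sqrt(5)/5)/145 + 3*log(9)/580 + 2*log(7/2)/87.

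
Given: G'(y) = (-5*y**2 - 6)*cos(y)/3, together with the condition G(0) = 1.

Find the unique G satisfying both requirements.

G(y) = -5*y**2*sin(y)/3 - 10*y*cos(y)/3 + 4*sin(y)/3 + 1

A candidate passes only if d/dy[G] lands on the given G'(y) exactly.
A general antiderivative is -5*y**2*sin(y)/3 - 10*y*cos(y)/3 + 4*sin(y)/3 + C.
The condition gives C = 1 - (0) = 1.
So G(y) = -5*y**2*sin(y)/3 - 10*y*cos(y)/3 + 4*sin(y)/3 + 1.
Check: d/dy[-5*y**2*sin(y)/3 - 10*y*cos(y)/3 + 4*sin(y)/3 + 1] = -5*y**2*cos(y)/3 - 2*cos(y), which equals G'(y).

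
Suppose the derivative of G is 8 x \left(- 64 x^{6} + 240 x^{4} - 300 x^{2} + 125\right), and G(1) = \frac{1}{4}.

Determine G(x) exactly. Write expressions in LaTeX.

G(x) = - 64 x^{8} + 320 x^{6} - 600 x^{4} + 500 x^{2} - \frac{623}{4}

The substitution u = 5 - 4 x^{2} works: G'(x) is exactly (dG/du)*(du/dx) for that inner function.
A general antiderivative is - \frac{\left(5 - 4 x^{2}\right)^{4}}{4} + C.
The condition gives C = \frac{1}{4} - (- \frac{1}{4}) = \frac{1}{2}.
So G(x) = - 64 x^{8} + 320 x^{6} - 600 x^{4} + 500 x^{2} - \frac{623}{4}.
Check: d/dx[- 64 x^{8} + 320 x^{6} - 600 x^{4} + 500 x^{2} - \frac{623}{4}] = - 512 x^{7} + 1920 x^{5} - 2400 x^{3} + 1000 x, which equals G'(x).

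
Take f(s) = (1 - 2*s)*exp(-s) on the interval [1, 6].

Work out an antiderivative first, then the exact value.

f has the shape u'v + uv' for u = 2*s + 1 and v = exp(-s) — it is the derivative of the product u*v.
F(s) = (2*s + 1)*exp(-s) is an antiderivative of f.
Check: d/ds[(2*s + 1)*exp(-s)] = (1 - 2*s)*exp(-s) = f(s).
F(6) = 13*exp(-6); F(1) = 3*exp(-1).
Integral = F(6) - F(1) = -3*exp(-1) + 13*exp(-6).

Antiderivative: F(s) = (2*s + 1)*exp(-s); value = -3*exp(-1) + 13*exp(-6)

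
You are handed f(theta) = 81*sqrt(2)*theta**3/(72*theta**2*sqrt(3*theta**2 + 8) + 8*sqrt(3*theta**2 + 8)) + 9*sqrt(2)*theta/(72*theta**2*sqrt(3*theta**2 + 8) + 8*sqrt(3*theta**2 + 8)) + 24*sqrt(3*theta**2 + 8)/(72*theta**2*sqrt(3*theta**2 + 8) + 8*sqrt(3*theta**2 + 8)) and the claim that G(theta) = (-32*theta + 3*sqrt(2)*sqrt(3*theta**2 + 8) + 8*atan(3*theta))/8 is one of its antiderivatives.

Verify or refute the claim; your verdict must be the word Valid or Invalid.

Invalid: d/dtheta[G] - f = -4, which is not 0.

d/dtheta[G] = (81*sqrt(2)*theta**3 - 288*theta**2*sqrt(3*theta**2 + 8) + 9*sqrt(2)*theta - 8*sqrt(3*theta**2 + 8))/(72*theta**2*sqrt(3*theta**2 + 8) + 8*sqrt(3*theta**2 + 8))
d/dtheta[G] - f(theta) = -4 != 0.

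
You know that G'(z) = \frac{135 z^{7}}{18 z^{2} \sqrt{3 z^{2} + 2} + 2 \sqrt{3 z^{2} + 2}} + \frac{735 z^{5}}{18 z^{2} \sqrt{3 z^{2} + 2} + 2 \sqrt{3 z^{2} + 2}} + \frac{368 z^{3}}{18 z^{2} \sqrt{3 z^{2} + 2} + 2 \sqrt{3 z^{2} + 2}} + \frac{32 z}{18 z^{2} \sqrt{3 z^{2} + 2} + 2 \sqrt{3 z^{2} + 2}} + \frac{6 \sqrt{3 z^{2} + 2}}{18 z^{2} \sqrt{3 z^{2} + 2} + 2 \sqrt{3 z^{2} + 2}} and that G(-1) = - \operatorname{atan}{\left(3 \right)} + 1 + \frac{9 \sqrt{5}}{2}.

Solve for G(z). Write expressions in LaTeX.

The integrand splits into summands that can be handled one at a time.
A general antiderivative is \sqrt{3 z^{2} + 2} \left(\frac{z^{4}}{2} + 4 z^{2}\right) + \operatorname{atan}{\left(3 z \right)} + C.
The condition gives C = - \operatorname{atan}{\left(3 \right)} + 1 + \frac{9 \sqrt{5}}{2} - (- \operatorname{atan}{\left(3 \right)} + \frac{9 \sqrt{5}}{2}) = 1.
So G(z) = \frac{z^{2} \left(z^{2} + 8\right) \sqrt{3 z^{2} + 2} + 2 \operatorname{atan}{\left(3 z \right)} + 2}{2}.
Check: d/dz[\frac{z^{2} \left(z^{2} + 8\right) \sqrt{3 z^{2} + 2} + 2 \operatorname{atan}{\left(3 z \right)} + 2}{2}] = \frac{135 z^{7} + 735 z^{5} + 368 z^{3} + 32 z + 6 \sqrt{3 z^{2} + 2}}{18 z^{2} \sqrt{3 z^{2} + 2} + 2 \sqrt{3 z^{2} + 2}}, which equals G'(z).

G(z) = \frac{z^{2} \left(z^{2} + 8\right) \sqrt{3 z^{2} + 2} + 2 \operatorname{atan}{\left(3 z \right)} + 2}{2}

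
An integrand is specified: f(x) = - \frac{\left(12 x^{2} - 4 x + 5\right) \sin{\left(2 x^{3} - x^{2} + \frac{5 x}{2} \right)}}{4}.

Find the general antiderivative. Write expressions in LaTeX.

F(x) = \frac{\cos{\left(2 x^{3} - x^{2} + \frac{5 x}{2} \right)}}{2} + C

f matches the chain-rule pattern g'(h)*h' with inner function h(x) = 2 x^{3} - x^{2} + \frac{5 x}{2}; substituting u = h(x) collapses the integral.
Check: d/dx[\frac{\cos{\left(2 x^{3} - x^{2} + \frac{5 x}{2} \right)}}{2}] = - 3 x^{2} \sin{\left(2 x^{3} - x^{2} + \frac{5 x}{2} \right)} + x \sin{\left(2 x^{3} - x^{2} + \frac{5 x}{2} \right)} - \frac{5 \sin{\left(2 x^{3} - x^{2} + \frac{5 x}{2} \right)}}{4}, which equals f(x).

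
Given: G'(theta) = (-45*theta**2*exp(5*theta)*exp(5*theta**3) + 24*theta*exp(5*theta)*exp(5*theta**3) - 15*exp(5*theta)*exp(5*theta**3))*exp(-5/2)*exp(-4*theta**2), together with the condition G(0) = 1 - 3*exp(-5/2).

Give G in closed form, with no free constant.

G(theta) = -3*exp(-5/2)*exp(5*theta)*exp(-4*theta**2)*exp(5*theta**3) + 1

G'(theta) matches the chain-rule pattern g'(h)*h' with inner function h(theta) = 5*theta**3 - 4*theta**2 + 5*theta - 5/2; substituting u = h(theta) collapses the integral.
A general antiderivative is -3*exp(5*theta**3 - 4*theta**2 + 5*theta - 5/2) + C.
The condition gives C = 1 - 3*exp(-5/2) - (-3*exp(-5/2)) = 1.
So G(theta) = -3*exp(-5/2)*exp(5*theta)*exp(-4*theta**2)*exp(5*theta**3) + 1.
Check: d/dtheta[-3*exp(-5/2)*exp(5*theta)*exp(-4*theta**2)*exp(5*theta**3) + 1] = (-45*theta**2*exp(5*theta)*exp(5*theta**3) + 24*theta*exp(5*theta)*exp(5*theta**3) - 15*exp(5*theta)*exp(5*theta**3))*exp(-5/2)*exp(-4*theta**2) = G'(theta).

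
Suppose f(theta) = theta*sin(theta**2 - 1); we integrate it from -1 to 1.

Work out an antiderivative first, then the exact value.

The substitution u = theta**2 - 1 works: f is exactly (dF/du)*(du/dtheta) for that inner function.
F(theta) = -cos(theta**2 - 1)/2 is an antiderivative of f.
Check: d/dtheta[-cos(theta**2 - 1)/2] = theta*sin(theta**2 - 1) = f(theta).
F(1) = -1/2; F(-1) = -1/2.
Integral = F(1) - F(-1) = 0.

Antiderivative: F(theta) = -cos(theta**2 - 1)/2; value = 0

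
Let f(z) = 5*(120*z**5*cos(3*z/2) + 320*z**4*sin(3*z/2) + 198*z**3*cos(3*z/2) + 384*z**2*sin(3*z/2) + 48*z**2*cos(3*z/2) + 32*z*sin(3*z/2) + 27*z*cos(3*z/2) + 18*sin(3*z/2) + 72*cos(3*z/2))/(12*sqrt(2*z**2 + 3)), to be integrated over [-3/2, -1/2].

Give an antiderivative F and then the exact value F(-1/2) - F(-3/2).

Antiderivative: F(z) = -5*sqrt(2*z**2 + 3)*(-20*z**3 - 3*z - 8)*sin(3*z/2)/6; value = -80*sqrt(30)*sin(9/4)/3 - 5*sqrt(14)*sin(3/4)/3

An antiderivative F(z) passes only if d/dz[F] lands on f(z) exactly.
F(z) = -5*sqrt(2*z**2 + 3)*(-20*z**3 - 3*z - 8)*sin(3*z/2)/6 is an antiderivative of f.
Check: d/dz[-5*sqrt(2*z**2 + 3)*(-20*z**3 - 3*z - 8)*sin(3*z/2)/6] = (600*z**5*cos(3*z/2) + 1600*z**4*sin(3*z/2) + 990*z**3*cos(3*z/2) + 1920*z**2*sin(3*z/2) + 240*z**2*cos(3*z/2) + 160*z*sin(3*z/2) + 135*z*cos(3*z/2) + 90*sin(3*z/2) + 360*cos(3*z/2))/(12*sqrt(2*z**2 + 3)), which equals f(z).
F(-1/2) = -5*sqrt(14)*sin(3/4)/3; F(-3/2) = 80*sqrt(30)*sin(9/4)/3.
Integral = F(-1/2) - F(-3/2) = -80*sqrt(30)*sin(9/4)/3 - 5*sqrt(14)*sin(3/4)/3.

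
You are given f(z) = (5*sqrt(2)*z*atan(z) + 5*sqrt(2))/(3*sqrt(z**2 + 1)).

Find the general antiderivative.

Recognize the product-rule pattern: f = u'v + uv' with u = 5*sqrt(2*z**2 + 2)/3, v = atan(z), so integration by parts undoes it.
Check: d/dz[5*sqrt(2*z**2 + 2)*atan(z)/3] = (5*sqrt(2)*z*atan(z) + 5*sqrt(2))/(3*sqrt(z**2 + 1)) = f(z).

F(z) = 5*sqrt(2*z**2 + 2)*atan(z)/3 + C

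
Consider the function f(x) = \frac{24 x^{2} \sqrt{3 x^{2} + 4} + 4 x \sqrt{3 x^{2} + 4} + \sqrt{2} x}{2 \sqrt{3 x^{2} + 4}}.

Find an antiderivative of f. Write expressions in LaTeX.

An antiderivative is F(x) = 4 x^{3} + x^{2} + \frac{\sqrt{\frac{3 x^{2}}{2} + 2}}{3}.

Recover f(x) by differentiating a candidate F(x); any mismatch rules it out.
Check: d/dx[4 x^{3} + x^{2} + \frac{\sqrt{\frac{3 x^{2}}{2} + 2}}{3}] = \frac{24 x^{2} \sqrt{3 x^{2} + 4} + 4 x \sqrt{3 x^{2} + 4} + \sqrt{2} x}{2 \sqrt{3 x^{2} + 4}} = f(x).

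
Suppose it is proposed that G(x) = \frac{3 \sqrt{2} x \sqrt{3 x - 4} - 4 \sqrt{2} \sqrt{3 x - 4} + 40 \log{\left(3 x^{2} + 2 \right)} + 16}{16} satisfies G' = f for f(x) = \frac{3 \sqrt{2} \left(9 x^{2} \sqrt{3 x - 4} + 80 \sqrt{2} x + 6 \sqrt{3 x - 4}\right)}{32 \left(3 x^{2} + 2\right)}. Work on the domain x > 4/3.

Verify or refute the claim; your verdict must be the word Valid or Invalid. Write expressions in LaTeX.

Valid. The derivative of G reproduces f.

d/dx[G] = \frac{81 \sqrt{2} x^{3} - 108 \sqrt{2} x^{2} + 480 x \sqrt{3 x - 4} + 54 \sqrt{2} x - 72 \sqrt{2}}{96 x^{2} \sqrt{3 x - 4} + 64 \sqrt{3 x - 4}}
This equals f(x) exactly, so the claim holds.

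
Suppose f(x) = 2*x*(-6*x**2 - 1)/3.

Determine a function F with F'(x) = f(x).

Check any antiderivative F(x) by computing F'(x) and comparing it with f(x).
Check: d/dx[-(12*x**4 + 4*x**2 - 9)/12] = -4*x**3 - 2*x/3, which equals f(x).

An antiderivative is F(x) = -(12*x**4 + 4*x**2 - 9)/12.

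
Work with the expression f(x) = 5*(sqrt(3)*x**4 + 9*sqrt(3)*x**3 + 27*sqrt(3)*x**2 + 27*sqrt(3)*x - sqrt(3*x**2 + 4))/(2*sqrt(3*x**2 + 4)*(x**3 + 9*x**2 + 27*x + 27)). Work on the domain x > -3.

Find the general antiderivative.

A candidate is checked by its d/dx: the result must match f(x).
Check: d/dx[5*sqrt(x**2 + 4/3)/2 + 5/(4*x**2 + 24*x + 36)] = (5*sqrt(3)*x**4 + 45*sqrt(3)*x**3 + 135*sqrt(3)*x**2 + 135*sqrt(3)*x - 5*sqrt(3*x**2 + 4))/(2*x**3*sqrt(3*x**2 + 4) + 18*x**2*sqrt(3*x**2 + 4) + 54*x*sqrt(3*x**2 + 4) + 54*sqrt(3*x**2 + 4)), which equals f(x).

F(x) = 5*sqrt(x**2 + 4/3)/2 + 5/(4*x**2 + 24*x + 36) + C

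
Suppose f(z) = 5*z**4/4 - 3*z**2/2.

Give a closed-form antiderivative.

The integrand splits into summands that can be handled one at a time.
Check: d/dz[z**5/4 - z**3/2] = 5*z**4/4 - 3*z**2/2 = f(z).

An antiderivative is F(z) = z**5/4 - z**3/2.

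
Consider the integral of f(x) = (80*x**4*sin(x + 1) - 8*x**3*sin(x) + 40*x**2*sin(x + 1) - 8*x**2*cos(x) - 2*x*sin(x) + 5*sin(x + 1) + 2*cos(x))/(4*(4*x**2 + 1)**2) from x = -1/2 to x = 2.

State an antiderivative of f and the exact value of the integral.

Differentiate the proposed F(x) back; it has to land on f(x) exactly.
F(x) = x*cos(x)/(2*(4*x**2 + 1)) - 5*cos(x + 1)/4 is an antiderivative of f.
Check: d/dx[x*cos(x)/(2*(4*x**2 + 1)) - 5*cos(x + 1)/4] = (80*x**4*sin(x + 1) - 8*x**3*sin(x) + 40*x**2*sin(x + 1) - 8*x**2*cos(x) - 2*x*sin(x) + 5*sin(x + 1) + 2*cos(x))/(64*x**4 + 32*x**2 + 4), which equals f(x).
F(2) = cos(2)/17 - 5*cos(3)/4; F(-1/2) = -11*cos(1/2)/8.
Integral = F(2) - F(-1/2) = cos(2)/17 + 11*cos(1/2)/8 - 5*cos(3)/4.

Antiderivative: F(x) = x*cos(x)/(2*(4*x**2 + 1)) - 5*cos(x + 1)/4; value = cos(2)/17 + 11*cos(1/2)/8 - 5*cos(3)/4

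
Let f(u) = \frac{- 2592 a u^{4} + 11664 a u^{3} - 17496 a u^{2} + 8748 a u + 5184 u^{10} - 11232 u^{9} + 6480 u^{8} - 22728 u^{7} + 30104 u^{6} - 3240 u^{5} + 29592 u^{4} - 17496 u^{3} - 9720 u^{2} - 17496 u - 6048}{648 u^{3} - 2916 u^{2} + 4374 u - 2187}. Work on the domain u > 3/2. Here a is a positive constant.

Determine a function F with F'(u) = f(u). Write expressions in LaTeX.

Differentiate the proposed F(u) back; it has to land on f(u) exactly.
Check: d/du[\frac{- 162 a u^{2} \left(2 u - 3\right)^{2} + \left(2 u - 3\right)^{2} \left(- 3 u^{2} - 2 u - 3\right)^{4} + 54}{81 \left(2 u - 3\right)^{2}}] = \frac{- 2592 a u^{4} + 11664 a u^{3} - 17496 a u^{2} + 8748 a u + 5184 u^{10} - 11232 u^{9} + 6480 u^{8} - 22728 u^{7} + 30104 u^{6} - 3240 u^{5} + 29592 u^{4} - 17496 u^{3} - 9720 u^{2} - 17496 u - 6048}{648 u^{3} - 2916 u^{2} + 4374 u - 2187} = f(u).

An antiderivative is F(u) = \frac{- 162 a u^{2} \left(2 u - 3\right)^{2} + \left(2 u - 3\right)^{2} \left(- 3 u^{2} - 2 u - 3\right)^{4} + 54}{81 \left(2 u - 3\right)^{2}}.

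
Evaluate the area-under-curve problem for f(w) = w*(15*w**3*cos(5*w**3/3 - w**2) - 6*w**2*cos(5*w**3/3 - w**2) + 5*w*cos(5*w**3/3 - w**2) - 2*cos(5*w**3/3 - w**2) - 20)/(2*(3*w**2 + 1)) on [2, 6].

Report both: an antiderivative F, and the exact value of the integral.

A first test for any F(w): its w-derivative must equal f(w) identically.
F(w) = -5*log(3*w**2 + 1)/3 + sin(5*w**3/3 - w**2)/2 is an antiderivative of f.
Check: d/dw[-5*log(3*w**2 + 1)/3 + sin(5*w**3/3 - w**2)/2] = (15*w**4*cos(5*w**3/3 - w**2) - 6*w**3*cos(5*w**3/3 - w**2) + 5*w**2*cos(5*w**3/3 - w**2) - 2*w*cos(5*w**3/3 - w**2) - 20*w)/(6*w**2 + 2), which equals f(w).
F(6) = -5*log(109)/3 + sin(324)/2; F(2) = -5*log(13)/3 + sin(28/3)/2.
Integral = F(6) - F(2) = -5*log(109)/3 + sin(324)/2 - sin(28/3)/2 + 5*log(13)/3.

Antiderivative: F(w) = -5*log(3*w**2 + 1)/3 + sin(5*w**3/3 - w**2)/2; value = -5*log(109)/3 + sin(324)/2 - sin(28/3)/2 + 5*log(13)/3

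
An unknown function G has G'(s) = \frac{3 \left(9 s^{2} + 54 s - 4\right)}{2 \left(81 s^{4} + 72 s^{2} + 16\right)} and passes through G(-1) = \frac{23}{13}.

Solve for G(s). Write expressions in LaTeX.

G(s) = \frac{36 s^{2} - 3 s + 7}{2 \left(9 s^{2} + 4\right)}

Recognize the product-rule pattern: G'(s) = u'v + uv' with u = \frac{1}{3 s^{2} + \frac{4}{3}}, v = - \frac{s}{2} - \frac{3}{2}, so integration by parts undoes it.
A general antiderivative is \frac{- \frac{s}{2} - \frac{3}{2}}{3 s^{2} + \frac{4}{3}} + C.
The condition gives C = \frac{23}{13} - (- \frac{3}{13}) = 2.
So G(s) = \frac{36 s^{2} - 3 s + 7}{2 \left(9 s^{2} + 4\right)}.
Check: d/ds[\frac{36 s^{2} - 3 s + 7}{2 \left(9 s^{2} + 4\right)}] = \frac{27 s^{2} + 162 s - 12}{162 s^{4} + 144 s^{2} + 32}, which equals G'(s).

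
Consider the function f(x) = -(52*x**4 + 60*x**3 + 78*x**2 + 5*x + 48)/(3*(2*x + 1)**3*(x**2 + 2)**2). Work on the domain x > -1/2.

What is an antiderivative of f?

An antiderivative F(x) passes only if d/dx[F] lands on f(x) exactly.
Check: d/dx[1/(4*x**2 + 4*x + 1) + 5/(6*x**2 + 12)] = (-52*x**4 - 60*x**3 - 78*x**2 - 5*x - 48)/(24*x**7 + 36*x**6 + 114*x**5 + 147*x**4 + 168*x**3 + 156*x**2 + 72*x + 12), which equals f(x).

An antiderivative is F(x) = 1/(4*x**2 + 4*x + 1) + 5/(6*x**2 + 12).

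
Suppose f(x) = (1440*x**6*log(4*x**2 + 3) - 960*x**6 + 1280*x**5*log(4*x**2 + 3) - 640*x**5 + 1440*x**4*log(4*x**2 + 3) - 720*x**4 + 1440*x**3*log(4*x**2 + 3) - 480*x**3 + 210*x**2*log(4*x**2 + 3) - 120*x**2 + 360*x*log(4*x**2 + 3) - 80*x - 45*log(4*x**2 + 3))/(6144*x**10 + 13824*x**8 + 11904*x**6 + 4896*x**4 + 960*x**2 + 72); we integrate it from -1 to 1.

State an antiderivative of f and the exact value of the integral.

A first test for any F(x): its x-derivative must equal f(x) identically.
F(x) = -5*(3*x + 2)*log(4*x**2 + 3)/(24*(2*x**2 + 1)*(4*x**2 + 1)) is an antiderivative of f.
Check: d/dx[-5*(3*x + 2)*log(4*x**2 + 3)/(24*(2*x**2 + 1)*(4*x**2 + 1))] = (1440*x**6*log(4*x**2 + 3) - 960*x**6 + 1280*x**5*log(4*x**2 + 3) - 640*x**5 + 1440*x**4*log(4*x**2 + 3) - 720*x**4 + 1440*x**3*log(4*x**2 + 3) - 480*x**3 + 210*x**2*log(4*x**2 + 3) - 120*x**2 + 360*x*log(4*x**2 + 3) - 80*x - 45*log(4*x**2 + 3))/(6144*x**10 + 13824*x**8 + 11904*x**6 + 4896*x**4 + 960*x**2 + 72) = f(x).
F(1) = -5*log(7)/72; F(-1) = log(7)/72.
Integral = F(1) - F(-1) = -log(7)/12.

Antiderivative: F(x) = -5*(3*x + 2)*log(4*x**2 + 3)/(24*(2*x**2 + 1)*(4*x**2 + 1)); value = -log(7)/12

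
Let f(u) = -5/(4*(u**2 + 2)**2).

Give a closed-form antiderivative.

A candidate is checked by its d/du: the result must match f(u).
Check: d/du[-5*u/(16*u**2 + 32) - 5*sqrt(2)*atan(sqrt(2)*u/2)/32] = -5/(4*u**4 + 16*u**2 + 16), which equals f(u).

An antiderivative is F(u) = -5*u/(16*u**2 + 32) - 5*sqrt(2)*atan(sqrt(2)*u/2)/32.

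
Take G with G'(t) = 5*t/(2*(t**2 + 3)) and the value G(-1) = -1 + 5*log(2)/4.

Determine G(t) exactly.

G(t) = (5*log(t**2/2 + 3/2) - 4)/4

The substitution u = t**2/2 + 3/2 works: G'(t) is exactly (dG/du)*(du/dt) for that inner function.
A general antiderivative is 5*log(t**2/2 + 3/2)/4 + C.
The condition gives C = -1 + 5*log(2)/4 - (5*log(2)/4) = -1.
So G(t) = (5*log(t**2/2 + 3/2) - 4)/4.
Check: d/dt[(5*log(t**2/2 + 3/2) - 4)/4] = 5*t/(2*t**2 + 6), which equals G'(t).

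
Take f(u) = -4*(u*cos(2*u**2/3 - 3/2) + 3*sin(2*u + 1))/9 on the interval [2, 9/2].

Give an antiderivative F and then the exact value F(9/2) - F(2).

Antiderivative: F(u) = -sin(2*u**2/3 - 3/2)/3 + 2*cos(2*u + 1)/3; value = 2*cos(10)/3 - 2*cos(5)/3 - sin(12)/3 + sin(7/6)/3

A first test for any F(u): its u-derivative must equal f(u) identically.
F(u) = -sin(2*u**2/3 - 3/2)/3 + 2*cos(2*u + 1)/3 is an antiderivative of f.
Check: d/du[-sin(2*u**2/3 - 3/2)/3 + 2*cos(2*u + 1)/3] = -4*u*cos(2*u**2/3 - 3/2)/9 - 4*sin(2*u + 1)/3, which equals f(u).
F(9/2) = 2*cos(10)/3 - sin(12)/3; F(2) = -sin(7/6)/3 + 2*cos(5)/3.
Integral = F(9/2) - F(2) = 2*cos(10)/3 - 2*cos(5)/3 - sin(12)/3 + sin(7/6)/3.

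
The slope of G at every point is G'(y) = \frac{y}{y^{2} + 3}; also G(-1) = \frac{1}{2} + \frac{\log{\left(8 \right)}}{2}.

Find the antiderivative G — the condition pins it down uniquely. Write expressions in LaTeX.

The substitution u = 2 y^{2} + 6 works: G'(y) is exactly (dG/du)*(du/dy) for that inner function.
A general antiderivative is \frac{\log{\left(2 y^{2} + 6 \right)}}{2} + C.
The condition gives C = \frac{1}{2} + \frac{\log{\left(8 \right)}}{2} - (\frac{\log{\left(8 \right)}}{2}) = \frac{1}{2}.
So G(y) = \frac{\log{\left(2 y^{2} + 6 \right)}}{2} + \frac{1}{2}.
Check: d/dy[\frac{\log{\left(2 y^{2} + 6 \right)}}{2} + \frac{1}{2}] = \frac{y}{y^{2} + 3} = G'(y).

G(y) = \frac{\log{\left(2 y^{2} + 6 \right)}}{2} + \frac{1}{2}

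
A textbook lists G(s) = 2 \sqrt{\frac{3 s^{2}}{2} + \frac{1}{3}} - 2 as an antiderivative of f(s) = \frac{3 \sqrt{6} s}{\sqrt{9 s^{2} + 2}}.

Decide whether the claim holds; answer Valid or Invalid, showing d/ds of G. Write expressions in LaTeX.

d/ds[G] = \frac{3 \sqrt{6} s}{\sqrt{9 s^{2} + 2}}
This equals f(s) exactly, so the claim holds.

Valid. The derivative of G reproduces f.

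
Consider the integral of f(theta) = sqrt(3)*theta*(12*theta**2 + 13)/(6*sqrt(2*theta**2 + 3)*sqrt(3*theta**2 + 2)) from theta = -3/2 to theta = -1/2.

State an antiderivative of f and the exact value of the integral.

Antiderivative: F(theta) = sqrt(3)*sqrt(2*theta**2 + 3)*sqrt(3*theta**2 + 2)/6; value = -5*sqrt(14)/8 + sqrt(462)/24

f has the shape u'v + uv' for u = sqrt(theta**2 + 3/2)/2 and v = sqrt(2*theta**2 + 4/3) — it is the derivative of the product u*v.
F(theta) = sqrt(3)*sqrt(2*theta**2 + 3)*sqrt(3*theta**2 + 2)/6 is an antiderivative of f.
Check: d/dtheta[sqrt(3)*sqrt(2*theta**2 + 3)*sqrt(3*theta**2 + 2)/6] = (12*sqrt(3)*theta**3 + 13*sqrt(3)*theta)/(6*sqrt(2*theta**2 + 3)*sqrt(3*theta**2 + 2)), which equals f(theta).
F(-1/2) = sqrt(462)/24; F(-3/2) = 5*sqrt(14)/8.
Integral = F(-1/2) - F(-3/2) = -5*sqrt(14)/8 + sqrt(462)/24.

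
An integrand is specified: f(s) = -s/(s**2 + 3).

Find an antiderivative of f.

An antiderivative is F(s) = -log(s**2 + 3)/2.

f matches the chain-rule pattern g'(h)*h' with inner function h(s) = s**2 + 3; substituting u = h(s) collapses the integral.
Check: d/ds[-log(s**2 + 3)/2] = -s/(s**2 + 3) = f(s).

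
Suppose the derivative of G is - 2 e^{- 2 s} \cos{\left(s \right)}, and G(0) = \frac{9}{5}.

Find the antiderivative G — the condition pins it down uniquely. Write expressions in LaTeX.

Recover the given G'(s) by differentiating a candidate G(s); any mismatch rules it out.
A general antiderivative is - \frac{2 e^{- 2 s} \sin{\left(s \right)}}{5} + \frac{4 e^{- 2 s} \cos{\left(s \right)}}{5} + C.
The condition gives C = \frac{9}{5} - (\frac{4}{5}) = 1.
So G(s) = \frac{\left(5 e^{2 s} - 2 \sin{\left(s \right)} + 4 \cos{\left(s \right)}\right) e^{- 2 s}}{5}.
Check: d/ds[\frac{\left(5 e^{2 s} - 2 \sin{\left(s \right)} + 4 \cos{\left(s \right)}\right) e^{- 2 s}}{5}] = - 2 e^{- 2 s} \cos{\left(s \right)} = G'(s).

G(s) = \frac{\left(5 e^{2 s} - 2 \sin{\left(s \right)} + 4 \cos{\left(s \right)}\right) e^{- 2 s}}{5}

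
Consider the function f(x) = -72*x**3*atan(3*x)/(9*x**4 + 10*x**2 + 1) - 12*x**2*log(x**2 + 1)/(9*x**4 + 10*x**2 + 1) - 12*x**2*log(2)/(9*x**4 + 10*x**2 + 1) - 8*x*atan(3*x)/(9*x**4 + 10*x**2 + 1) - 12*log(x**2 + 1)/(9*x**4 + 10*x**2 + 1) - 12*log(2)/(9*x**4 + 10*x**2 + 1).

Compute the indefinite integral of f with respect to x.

F(x) = -4*log(2*x**2 + 2)*atan(3*x) + C

f has the shape u'v + uv' for u = -4*atan(3*x) and v = log(2*x**2 + 2) — it is the derivative of the product u*v.
Check: d/dx[-4*log(2*x**2 + 2)*atan(3*x)] = (-72*x**3*atan(3*x) - 12*x**2*log(x**2 + 1) - 12*x**2*log(2) - 8*x*atan(3*x) - 12*log(x**2 + 1) - 12*log(2))/(9*x**4 + 10*x**2 + 1), which equals f(x).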